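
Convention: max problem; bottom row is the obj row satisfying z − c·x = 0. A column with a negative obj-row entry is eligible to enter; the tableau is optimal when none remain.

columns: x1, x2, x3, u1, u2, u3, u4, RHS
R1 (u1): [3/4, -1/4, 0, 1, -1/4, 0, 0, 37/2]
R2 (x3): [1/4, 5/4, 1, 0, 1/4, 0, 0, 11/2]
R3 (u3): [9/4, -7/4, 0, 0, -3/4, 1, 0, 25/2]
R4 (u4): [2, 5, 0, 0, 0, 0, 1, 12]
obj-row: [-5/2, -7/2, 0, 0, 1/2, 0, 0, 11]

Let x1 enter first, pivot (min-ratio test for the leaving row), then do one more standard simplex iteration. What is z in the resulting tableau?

1512/59

Ratio test on column x1 — row 1: (37/2)/(3/4) = 74/3; row 2: (11/2)/(1/4) = 22; row 3: (25/2)/(9/4) = 50/9; row 4: 12/2 = 6. Minimum is 50/9 at row 3 (u3 leaves); pivot element 9/4.
Pivot on row 3; the obj-row RHS becomes 11 − (-5/2)·(50/9) = 224/9.
Next entering variable (most negative obj-row entry -49/9): x2.
Ratio test on column x2 — row 1: (43/3)/(1/3) = 43; row 2: (37/9)/(13/9) = 37/13; row 3: entry -7/9 ≤ 0; row 4: (8/9)/(59/9) = 8/59. Minimum is 8/59 at row 4 (u4 leaves); pivot element 59/9.
After the second pivot the obj-row RHS is 224/9 − (-49/9)·(8/59) = 1512/59.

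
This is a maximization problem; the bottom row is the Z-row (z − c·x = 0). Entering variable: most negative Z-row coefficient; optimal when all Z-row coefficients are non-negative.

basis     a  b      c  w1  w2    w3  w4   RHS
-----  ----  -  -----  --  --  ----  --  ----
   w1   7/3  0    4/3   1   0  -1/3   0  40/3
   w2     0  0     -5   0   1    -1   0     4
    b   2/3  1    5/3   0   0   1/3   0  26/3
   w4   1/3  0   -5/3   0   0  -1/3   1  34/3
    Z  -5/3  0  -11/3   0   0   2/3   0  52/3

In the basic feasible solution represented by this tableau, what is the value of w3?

0

w3 is not in the basis, so in the current basic feasible solution w3 = 0.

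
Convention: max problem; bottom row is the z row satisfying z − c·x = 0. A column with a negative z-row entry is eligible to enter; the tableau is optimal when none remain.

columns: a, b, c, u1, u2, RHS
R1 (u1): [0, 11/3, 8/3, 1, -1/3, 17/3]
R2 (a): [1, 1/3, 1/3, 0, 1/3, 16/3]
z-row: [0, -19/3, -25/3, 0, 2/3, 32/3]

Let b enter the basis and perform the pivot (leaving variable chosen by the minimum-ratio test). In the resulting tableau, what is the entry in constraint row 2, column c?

Ratio test on column b — row 1: (17/3)/(11/3) = 17/11; row 2: (16/3)/(1/3) = 16. Minimum is 17/11 at row 1 (u1 leaves); pivot element 11/3.
Divide row 1 by 11/3; eliminate column b from the other rows.
Row 2 update in column c: 1/3 − (1/3)·(8/11) = 1/11.

1/11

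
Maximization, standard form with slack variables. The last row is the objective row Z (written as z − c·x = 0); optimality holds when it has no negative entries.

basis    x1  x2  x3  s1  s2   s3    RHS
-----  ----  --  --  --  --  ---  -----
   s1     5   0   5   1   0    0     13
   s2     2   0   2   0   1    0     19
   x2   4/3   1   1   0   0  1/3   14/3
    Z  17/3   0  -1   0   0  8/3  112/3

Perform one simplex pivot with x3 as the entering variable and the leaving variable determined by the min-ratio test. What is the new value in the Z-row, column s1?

Ratio test on column x3 — row 1: 13/5 = 13/5; row 2: 19/2 = 19/2; row 3: (14/3)/1 = 14/3. Minimum is 13/5 at row 1 (s1 leaves); pivot element 5.
Divide row 1 by 5; eliminate column x3 from the other rows.
Z-row update in column s1: 0 − (-1)·(1/5) = 1/5.

1/5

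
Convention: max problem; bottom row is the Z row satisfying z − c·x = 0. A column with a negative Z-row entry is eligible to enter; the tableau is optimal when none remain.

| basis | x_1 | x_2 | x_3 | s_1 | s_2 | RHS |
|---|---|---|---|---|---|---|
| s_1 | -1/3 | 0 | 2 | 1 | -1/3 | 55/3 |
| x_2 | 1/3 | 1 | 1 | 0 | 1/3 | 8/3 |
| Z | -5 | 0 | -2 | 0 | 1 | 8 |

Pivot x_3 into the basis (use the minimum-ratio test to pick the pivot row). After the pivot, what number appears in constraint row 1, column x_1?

-1

Ratio test on column x_3 — row 1: (55/3)/2 = 55/6; row 2: (8/3)/1 = 8/3. Minimum is 8/3 at row 2 (x_2 leaves); pivot element 1.
Divide row 2 by 1; eliminate column x_3 from the other rows.
Row 1 update in column x_1: -1/3 − 2·(1/3) = -1.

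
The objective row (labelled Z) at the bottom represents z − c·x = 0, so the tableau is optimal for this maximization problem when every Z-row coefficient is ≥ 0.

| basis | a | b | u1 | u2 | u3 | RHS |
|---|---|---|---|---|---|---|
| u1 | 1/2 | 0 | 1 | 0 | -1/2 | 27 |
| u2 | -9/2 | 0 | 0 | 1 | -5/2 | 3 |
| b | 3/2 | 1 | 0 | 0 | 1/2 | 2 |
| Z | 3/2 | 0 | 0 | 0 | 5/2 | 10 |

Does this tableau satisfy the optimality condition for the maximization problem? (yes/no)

yes

Every Z-row coefficient is ≥ 0, so the tableau is optimal.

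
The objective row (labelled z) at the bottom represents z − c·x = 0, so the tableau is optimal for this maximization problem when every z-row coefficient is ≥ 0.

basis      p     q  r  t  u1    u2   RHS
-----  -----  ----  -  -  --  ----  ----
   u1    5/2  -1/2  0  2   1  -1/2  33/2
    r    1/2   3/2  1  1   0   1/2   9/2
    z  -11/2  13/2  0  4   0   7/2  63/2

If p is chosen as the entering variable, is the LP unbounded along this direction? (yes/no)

no

Column p has positive entries in row(s) 1, 2, so the ratio test bounds it — not unbounded.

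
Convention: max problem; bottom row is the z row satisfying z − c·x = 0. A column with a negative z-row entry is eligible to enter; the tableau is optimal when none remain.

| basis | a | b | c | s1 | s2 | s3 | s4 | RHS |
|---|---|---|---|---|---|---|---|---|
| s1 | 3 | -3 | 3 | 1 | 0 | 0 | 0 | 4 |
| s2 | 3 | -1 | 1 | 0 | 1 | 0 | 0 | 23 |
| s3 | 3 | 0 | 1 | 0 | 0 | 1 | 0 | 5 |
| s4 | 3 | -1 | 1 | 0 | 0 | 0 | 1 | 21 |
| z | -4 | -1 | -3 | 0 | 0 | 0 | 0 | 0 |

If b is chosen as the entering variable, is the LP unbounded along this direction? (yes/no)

Every constraint-row entry in column b is ≤ 0, so increasing b is unbounded.

yes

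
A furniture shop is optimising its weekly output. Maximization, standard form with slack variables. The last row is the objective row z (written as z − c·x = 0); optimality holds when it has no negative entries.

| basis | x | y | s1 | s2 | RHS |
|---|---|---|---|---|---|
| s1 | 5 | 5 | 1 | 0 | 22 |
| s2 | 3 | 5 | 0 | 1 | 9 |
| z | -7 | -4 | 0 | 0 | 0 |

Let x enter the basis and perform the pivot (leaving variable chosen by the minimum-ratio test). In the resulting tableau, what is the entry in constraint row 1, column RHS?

7

Ratio test on column x — row 1: 22/5 = 22/5; row 2: 9/3 = 3. Minimum is 3 at row 2 (s2 leaves); pivot element 3.
Divide row 2 by 3; eliminate column x from the other rows.
Row 1 update in column RHS: 22 − 5·3 = 7.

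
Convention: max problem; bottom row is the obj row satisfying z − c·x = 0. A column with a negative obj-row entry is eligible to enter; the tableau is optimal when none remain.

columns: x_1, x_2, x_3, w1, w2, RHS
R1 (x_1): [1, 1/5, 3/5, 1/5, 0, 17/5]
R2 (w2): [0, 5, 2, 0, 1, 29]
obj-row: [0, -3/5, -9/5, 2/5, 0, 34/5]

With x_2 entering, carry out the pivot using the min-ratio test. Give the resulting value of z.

Ratio test on column x_2 — row 1: (17/5)/(1/5) = 17; row 2: 29/5 = 29/5. Minimum is 29/5 at row 2 (w2 leaves); pivot element 5.
Pivot on row 2; the obj-row RHS becomes 34/5 − (-3/5)·(29/5) = 257/25.

257/25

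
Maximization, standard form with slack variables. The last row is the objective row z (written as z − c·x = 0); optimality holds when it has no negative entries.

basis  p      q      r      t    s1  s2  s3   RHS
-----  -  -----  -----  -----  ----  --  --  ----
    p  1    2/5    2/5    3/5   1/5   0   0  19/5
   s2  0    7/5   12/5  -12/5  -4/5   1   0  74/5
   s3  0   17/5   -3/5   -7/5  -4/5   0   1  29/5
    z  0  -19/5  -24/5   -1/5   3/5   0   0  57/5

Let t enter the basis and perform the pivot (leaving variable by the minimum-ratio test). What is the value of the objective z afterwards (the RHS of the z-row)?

38/3

Ratio test on column t — row 1: (19/5)/(3/5) = 19/3; row 2: entry -12/5 ≤ 0; row 3: entry -7/5 ≤ 0. Minimum is 19/3 at row 1 (p leaves); pivot element 3/5.
Pivot on row 1; the z-row RHS becomes 57/5 − (-1/5)·(19/3) = 38/3.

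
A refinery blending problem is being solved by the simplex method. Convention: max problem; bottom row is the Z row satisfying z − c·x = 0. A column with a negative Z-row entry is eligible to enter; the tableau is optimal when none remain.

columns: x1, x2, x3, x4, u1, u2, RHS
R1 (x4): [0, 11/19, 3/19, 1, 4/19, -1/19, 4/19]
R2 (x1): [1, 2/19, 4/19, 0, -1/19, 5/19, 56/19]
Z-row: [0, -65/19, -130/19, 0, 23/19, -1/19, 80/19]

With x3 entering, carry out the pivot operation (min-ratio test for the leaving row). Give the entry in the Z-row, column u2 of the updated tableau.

Ratio test on column x3 — row 1: (4/19)/(3/19) = 4/3; row 2: (56/19)/(4/19) = 14. Minimum is 4/3 at row 1 (x4 leaves); pivot element 3/19.
Divide row 1 by 3/19; eliminate column x3 from the other rows.
Z-row update in column u2: -1/19 − (-130/19)·(-1/3) = -7/3.

-7/3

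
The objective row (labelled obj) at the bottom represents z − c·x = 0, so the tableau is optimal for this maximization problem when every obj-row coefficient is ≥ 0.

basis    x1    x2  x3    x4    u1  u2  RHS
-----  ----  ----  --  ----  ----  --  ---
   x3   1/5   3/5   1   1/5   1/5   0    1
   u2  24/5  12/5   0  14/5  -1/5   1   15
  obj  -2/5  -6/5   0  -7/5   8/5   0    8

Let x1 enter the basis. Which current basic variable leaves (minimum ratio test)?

Column x1 entries and ratios — x3: 1/(1/5) = 5; u2: 15/(24/5) = 25/8.
Smallest ratio is 25/8 in the row of u2, so u2 leaves.

u2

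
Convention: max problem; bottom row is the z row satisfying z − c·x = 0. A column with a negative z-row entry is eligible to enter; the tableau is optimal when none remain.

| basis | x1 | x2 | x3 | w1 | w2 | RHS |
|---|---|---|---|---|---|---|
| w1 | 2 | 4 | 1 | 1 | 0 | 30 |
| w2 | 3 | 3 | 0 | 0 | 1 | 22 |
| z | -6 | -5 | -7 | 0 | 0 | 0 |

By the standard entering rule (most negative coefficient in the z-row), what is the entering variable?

Negative z-row entries: x1: -6, x2: -5, x3: -7.
The most negative is -7 in column x3, so x3 enters.

x3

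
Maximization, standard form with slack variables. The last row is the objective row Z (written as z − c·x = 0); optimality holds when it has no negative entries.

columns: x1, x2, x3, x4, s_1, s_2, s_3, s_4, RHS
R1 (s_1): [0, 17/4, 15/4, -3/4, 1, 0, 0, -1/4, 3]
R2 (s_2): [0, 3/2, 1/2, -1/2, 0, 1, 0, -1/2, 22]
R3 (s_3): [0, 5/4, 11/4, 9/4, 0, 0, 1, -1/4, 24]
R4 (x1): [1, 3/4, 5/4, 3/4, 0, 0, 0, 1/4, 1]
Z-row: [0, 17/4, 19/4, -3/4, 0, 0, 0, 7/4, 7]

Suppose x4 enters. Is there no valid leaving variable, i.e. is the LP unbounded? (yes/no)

no

Column x4 has positive entries in row(s) 3, 4, so the ratio test bounds it — not unbounded.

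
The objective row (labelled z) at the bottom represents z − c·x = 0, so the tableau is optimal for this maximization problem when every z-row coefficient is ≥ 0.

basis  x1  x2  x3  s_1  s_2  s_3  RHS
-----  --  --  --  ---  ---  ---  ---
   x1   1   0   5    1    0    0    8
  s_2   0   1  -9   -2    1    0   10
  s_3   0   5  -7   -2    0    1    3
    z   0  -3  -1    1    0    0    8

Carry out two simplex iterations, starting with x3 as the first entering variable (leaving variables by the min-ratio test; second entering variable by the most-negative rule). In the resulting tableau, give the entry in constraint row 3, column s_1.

Ratio test on column x3 — row 1: 8/5 = 8/5; row 2: entry -9 ≤ 0; row 3: entry -7 ≤ 0. Minimum is 8/5 at row 1 (x1 leaves); pivot element 5.
Divide row 1 by 5; eliminate column x3 from the other rows.
Second iteration: most negative z-row entry is -3 in column x2, so x2 enters.
Ratio test on column x2 — row 1: entry 0 ≤ 0; row 2: (122/5)/1 = 122/5; row 3: (71/5)/5 = 71/25. Minimum is 71/25 at row 3 (s_3 leaves); pivot element 5.
Divide row 3 by 5; eliminate column x2 from the other rows.
After both pivots, the entry at constraint row 3, column s_1 is -3/25.

-3/25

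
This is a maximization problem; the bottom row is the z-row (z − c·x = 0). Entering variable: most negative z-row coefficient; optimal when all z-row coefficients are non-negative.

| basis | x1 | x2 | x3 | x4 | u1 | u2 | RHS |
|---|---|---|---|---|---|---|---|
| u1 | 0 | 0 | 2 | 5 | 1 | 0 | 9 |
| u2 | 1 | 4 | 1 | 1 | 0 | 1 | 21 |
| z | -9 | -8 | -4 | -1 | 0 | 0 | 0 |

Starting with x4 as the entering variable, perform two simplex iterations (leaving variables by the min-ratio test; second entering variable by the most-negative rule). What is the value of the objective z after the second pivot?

Ratio test on column x4 — row 1: 9/5 = 9/5; row 2: 21/1 = 21. Minimum is 9/5 at row 1 (u1 leaves); pivot element 5.
Pivot on row 1; the z-row RHS becomes 0 − (-1)·(9/5) = 9/5.
Next entering variable (most negative z-row entry -9): x1.
Ratio test on column x1 — row 1: entry 0 ≤ 0; row 2: (96/5)/1 = 96/5. Minimum is 96/5 at row 2 (u2 leaves); pivot element 1.
After the second pivot the z-row RHS is 9/5 − (-9)·(96/5) = 873/5.

873/5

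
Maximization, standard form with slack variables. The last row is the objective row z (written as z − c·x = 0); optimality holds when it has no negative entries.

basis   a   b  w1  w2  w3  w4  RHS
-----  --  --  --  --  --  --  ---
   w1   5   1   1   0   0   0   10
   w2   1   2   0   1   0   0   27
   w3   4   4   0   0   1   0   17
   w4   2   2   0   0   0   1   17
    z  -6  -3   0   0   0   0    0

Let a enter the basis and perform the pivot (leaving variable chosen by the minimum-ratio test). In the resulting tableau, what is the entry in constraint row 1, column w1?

1/5

Ratio test on column a — row 1: 10/5 = 2; row 2: 27/1 = 27; row 3: 17/4 = 17/4; row 4: 17/2 = 17/2. Minimum is 2 at row 1 (w1 leaves); pivot element 5.
Divide row 1 by 5; eliminate column a from the other rows.
In the new row 1, the w1 entry is the old entry divided by the pivot: 1/5 = 1/5.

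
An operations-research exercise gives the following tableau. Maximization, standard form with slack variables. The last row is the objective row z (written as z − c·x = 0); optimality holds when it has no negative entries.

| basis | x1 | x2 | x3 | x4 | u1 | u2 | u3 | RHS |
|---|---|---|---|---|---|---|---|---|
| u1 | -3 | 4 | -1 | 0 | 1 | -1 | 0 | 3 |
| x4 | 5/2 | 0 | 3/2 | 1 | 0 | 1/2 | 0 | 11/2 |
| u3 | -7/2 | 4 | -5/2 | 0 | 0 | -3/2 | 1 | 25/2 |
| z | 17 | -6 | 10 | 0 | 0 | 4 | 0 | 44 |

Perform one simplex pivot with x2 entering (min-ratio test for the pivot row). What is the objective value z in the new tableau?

Ratio test on column x2 — row 1: 3/4 = 3/4; row 2: entry 0 ≤ 0; row 3: (25/2)/4 = 25/8. Minimum is 3/4 at row 1 (u1 leaves); pivot element 4.
Pivot on row 1; the z-row RHS becomes 44 − (-6)·(3/4) = 97/2.

97/2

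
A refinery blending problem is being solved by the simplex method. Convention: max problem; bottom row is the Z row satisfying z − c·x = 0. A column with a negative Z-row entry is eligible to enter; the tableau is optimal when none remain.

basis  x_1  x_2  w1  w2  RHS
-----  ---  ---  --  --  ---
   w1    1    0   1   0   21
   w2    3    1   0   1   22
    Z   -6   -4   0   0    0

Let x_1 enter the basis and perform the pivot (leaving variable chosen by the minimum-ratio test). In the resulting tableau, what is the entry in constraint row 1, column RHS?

41/3

Ratio test on column x_1 — row 1: 21/1 = 21; row 2: 22/3 = 22/3. Minimum is 22/3 at row 2 (w2 leaves); pivot element 3.
Divide row 2 by 3; eliminate column x_1 from the other rows.
Row 1 update in column RHS: 21 − 1·(22/3) = 41/3.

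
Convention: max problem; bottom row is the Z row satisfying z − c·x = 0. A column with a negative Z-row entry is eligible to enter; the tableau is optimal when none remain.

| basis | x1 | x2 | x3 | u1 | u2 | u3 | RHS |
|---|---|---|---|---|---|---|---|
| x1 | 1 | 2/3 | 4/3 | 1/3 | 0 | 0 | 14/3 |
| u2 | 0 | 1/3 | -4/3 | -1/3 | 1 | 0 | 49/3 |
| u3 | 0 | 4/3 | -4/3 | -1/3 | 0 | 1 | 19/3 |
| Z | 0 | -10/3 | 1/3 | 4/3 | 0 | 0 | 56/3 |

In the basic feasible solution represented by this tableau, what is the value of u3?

u3 is basic (row 3); its value is the RHS of that row, 19/3.

19/3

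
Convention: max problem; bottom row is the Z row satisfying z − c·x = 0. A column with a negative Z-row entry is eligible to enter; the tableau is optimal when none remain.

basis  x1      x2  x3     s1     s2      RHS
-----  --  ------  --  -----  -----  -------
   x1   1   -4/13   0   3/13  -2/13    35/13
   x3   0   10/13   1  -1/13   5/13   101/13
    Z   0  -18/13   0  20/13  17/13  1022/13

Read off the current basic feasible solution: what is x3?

101/13

x3 is basic (row 2); its value is the RHS of that row, 101/13.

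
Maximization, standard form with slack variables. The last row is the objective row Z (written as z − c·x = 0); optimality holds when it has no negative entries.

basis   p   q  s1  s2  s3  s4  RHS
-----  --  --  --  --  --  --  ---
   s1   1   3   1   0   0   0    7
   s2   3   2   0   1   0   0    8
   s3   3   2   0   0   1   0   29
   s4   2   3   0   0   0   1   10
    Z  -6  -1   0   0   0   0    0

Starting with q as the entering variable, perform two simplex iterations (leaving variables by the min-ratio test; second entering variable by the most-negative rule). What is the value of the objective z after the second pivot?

73/7

Ratio test on column q — row 1: 7/3 = 7/3; row 2: 8/2 = 4; row 3: 29/2 = 29/2; row 4: 10/3 = 10/3. Minimum is 7/3 at row 1 (s1 leaves); pivot element 3.
Pivot on row 1; the Z-row RHS becomes 0 − (-1)·(7/3) = 7/3.
Next entering variable (most negative Z-row entry -17/3): p.
Ratio test on column p — row 1: (7/3)/(1/3) = 7; row 2: (10/3)/(7/3) = 10/7; row 3: (73/3)/(7/3) = 73/7; row 4: 3/1 = 3. Minimum is 10/7 at row 2 (s2 leaves); pivot element 7/3.
After the second pivot the Z-row RHS is 7/3 − (-17/3)·(10/7) = 73/7.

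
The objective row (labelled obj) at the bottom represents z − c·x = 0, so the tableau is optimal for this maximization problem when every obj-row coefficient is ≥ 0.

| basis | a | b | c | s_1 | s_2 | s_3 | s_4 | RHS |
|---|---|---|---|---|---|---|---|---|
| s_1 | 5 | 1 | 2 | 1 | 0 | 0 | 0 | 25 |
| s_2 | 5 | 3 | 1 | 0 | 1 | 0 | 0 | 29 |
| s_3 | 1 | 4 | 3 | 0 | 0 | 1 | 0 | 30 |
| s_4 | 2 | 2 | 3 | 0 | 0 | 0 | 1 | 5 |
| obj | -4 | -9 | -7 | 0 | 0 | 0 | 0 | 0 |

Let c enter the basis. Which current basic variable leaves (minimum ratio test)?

Column c entries and ratios — s_1: 25/2 = 25/2; s_2: 29/1 = 29; s_3: 30/3 = 10; s_4: 5/3 = 5/3.
Smallest ratio is 5/3 in the row of s_4, so s_4 leaves.

s_4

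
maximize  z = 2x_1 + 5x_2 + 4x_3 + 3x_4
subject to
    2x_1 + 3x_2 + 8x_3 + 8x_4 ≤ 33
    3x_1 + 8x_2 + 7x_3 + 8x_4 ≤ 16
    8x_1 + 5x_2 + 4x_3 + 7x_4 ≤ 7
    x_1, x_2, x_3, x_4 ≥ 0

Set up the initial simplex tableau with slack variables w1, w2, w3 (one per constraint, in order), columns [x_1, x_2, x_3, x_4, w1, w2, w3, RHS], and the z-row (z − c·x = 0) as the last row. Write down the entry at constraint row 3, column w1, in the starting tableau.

0

Slack w1 belongs to constraint 1; its column is the unit vector e_1, so the entry in row 3 is 0.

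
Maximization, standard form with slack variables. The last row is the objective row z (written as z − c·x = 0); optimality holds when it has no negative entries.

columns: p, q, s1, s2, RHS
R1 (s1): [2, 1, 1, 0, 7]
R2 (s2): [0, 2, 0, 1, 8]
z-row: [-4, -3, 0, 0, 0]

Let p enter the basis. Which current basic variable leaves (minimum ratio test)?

s1

Column p entries and ratios — s1: 7/2 = 7/2; s2: 0 ≤ 0, skip.
Smallest ratio is 7/2 in the row of s1, so s1 leaves.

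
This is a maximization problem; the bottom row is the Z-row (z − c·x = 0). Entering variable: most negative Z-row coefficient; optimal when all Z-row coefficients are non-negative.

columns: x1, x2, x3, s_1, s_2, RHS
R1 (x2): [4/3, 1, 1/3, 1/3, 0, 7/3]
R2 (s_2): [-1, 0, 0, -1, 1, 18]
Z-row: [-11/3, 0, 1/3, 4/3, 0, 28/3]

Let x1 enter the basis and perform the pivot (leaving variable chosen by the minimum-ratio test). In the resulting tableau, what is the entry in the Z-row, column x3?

Ratio test on column x1 — row 1: (7/3)/(4/3) = 7/4; row 2: entry -1 ≤ 0. Minimum is 7/4 at row 1 (x2 leaves); pivot element 4/3.
Divide row 1 by 4/3; eliminate column x1 from the other rows.
Z-row update in column x3: 1/3 − (-11/3)·(1/4) = 5/4.

5/4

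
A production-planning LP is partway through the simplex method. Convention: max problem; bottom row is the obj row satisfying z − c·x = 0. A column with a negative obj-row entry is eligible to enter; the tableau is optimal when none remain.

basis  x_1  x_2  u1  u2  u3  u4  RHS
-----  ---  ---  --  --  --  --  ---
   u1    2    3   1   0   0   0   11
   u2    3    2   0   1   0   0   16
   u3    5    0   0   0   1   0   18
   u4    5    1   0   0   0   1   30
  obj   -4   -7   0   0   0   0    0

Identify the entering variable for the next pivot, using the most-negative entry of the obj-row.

Negative obj-row entries: x_1: -4, x_2: -7.
The most negative is -7 in column x_2, so x_2 enters.

x_2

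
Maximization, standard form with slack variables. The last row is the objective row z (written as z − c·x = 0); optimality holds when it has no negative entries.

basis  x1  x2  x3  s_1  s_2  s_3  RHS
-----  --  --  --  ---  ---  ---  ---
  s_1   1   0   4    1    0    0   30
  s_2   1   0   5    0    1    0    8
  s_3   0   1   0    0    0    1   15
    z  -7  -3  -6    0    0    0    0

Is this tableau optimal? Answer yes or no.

The z-row has a negative entry -7 in column x1, so it is not optimal.

no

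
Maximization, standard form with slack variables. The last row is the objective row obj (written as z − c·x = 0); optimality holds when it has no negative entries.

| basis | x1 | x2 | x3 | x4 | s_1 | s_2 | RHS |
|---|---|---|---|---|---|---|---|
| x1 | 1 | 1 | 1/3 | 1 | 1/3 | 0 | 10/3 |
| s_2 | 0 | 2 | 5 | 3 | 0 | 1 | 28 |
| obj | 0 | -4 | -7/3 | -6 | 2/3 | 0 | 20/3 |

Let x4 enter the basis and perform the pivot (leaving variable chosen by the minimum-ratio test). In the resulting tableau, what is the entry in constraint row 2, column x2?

Ratio test on column x4 — row 1: (10/3)/1 = 10/3; row 2: 28/3 = 28/3. Minimum is 10/3 at row 1 (x1 leaves); pivot element 1.
Divide row 1 by 1; eliminate column x4 from the other rows.
Row 2 update in column x2: 2 − 3·1 = -1.

-1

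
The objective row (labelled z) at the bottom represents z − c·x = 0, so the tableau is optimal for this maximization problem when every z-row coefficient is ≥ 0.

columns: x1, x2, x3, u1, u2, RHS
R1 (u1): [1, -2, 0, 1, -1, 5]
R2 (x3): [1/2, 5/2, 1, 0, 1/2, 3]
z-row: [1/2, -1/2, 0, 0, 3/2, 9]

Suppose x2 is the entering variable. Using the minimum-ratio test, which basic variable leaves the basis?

x3

Column x2 entries and ratios — u1: -2 ≤ 0, skip; x3: 3/(5/2) = 6/5.
Smallest ratio is 6/5 in the row of x3, so x3 leaves.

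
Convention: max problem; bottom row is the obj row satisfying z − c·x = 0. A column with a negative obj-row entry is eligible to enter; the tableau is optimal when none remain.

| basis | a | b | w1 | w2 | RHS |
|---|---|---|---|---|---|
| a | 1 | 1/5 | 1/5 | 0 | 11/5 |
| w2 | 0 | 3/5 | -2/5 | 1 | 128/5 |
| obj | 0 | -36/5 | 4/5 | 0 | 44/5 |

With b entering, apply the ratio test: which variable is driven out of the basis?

Column b entries and ratios — a: (11/5)/(1/5) = 11; w2: (128/5)/(3/5) = 128/3.
Smallest ratio is 11 in the row of a, so a leaves.

a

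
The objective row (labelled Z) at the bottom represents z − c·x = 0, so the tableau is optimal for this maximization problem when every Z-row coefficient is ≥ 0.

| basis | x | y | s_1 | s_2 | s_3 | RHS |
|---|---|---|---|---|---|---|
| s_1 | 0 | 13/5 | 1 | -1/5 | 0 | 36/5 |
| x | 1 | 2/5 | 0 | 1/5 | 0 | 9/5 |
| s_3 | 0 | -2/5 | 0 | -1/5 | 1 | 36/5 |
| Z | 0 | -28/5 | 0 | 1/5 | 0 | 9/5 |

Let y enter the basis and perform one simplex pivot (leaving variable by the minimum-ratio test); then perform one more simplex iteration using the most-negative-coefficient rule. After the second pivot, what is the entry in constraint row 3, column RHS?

Ratio test on column y — row 1: (36/5)/(13/5) = 36/13; row 2: (9/5)/(2/5) = 9/2; row 3: entry -2/5 ≤ 0. Minimum is 36/13 at row 1 (s_1 leaves); pivot element 13/5.
Divide row 1 by 13/5; eliminate column y from the other rows.
Second iteration: most negative Z-row entry is -3/13 in column s_2, so s_2 enters.
Ratio test on column s_2 — row 1: entry -1/13 ≤ 0; row 2: (9/13)/(3/13) = 3; row 3: entry -3/13 ≤ 0. Minimum is 3 at row 2 (x leaves); pivot element 3/13.
Divide row 2 by 3/13; eliminate column s_2 from the other rows.
After both pivots, the entry at constraint row 3, column RHS is 9.

9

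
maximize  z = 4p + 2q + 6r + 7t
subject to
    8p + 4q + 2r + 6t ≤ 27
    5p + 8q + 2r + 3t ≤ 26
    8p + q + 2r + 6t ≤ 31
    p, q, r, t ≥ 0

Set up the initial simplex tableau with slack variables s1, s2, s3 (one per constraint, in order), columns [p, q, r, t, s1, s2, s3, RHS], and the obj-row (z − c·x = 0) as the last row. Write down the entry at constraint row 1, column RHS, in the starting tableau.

The RHS of constraint 1 is b_1 = 27.

27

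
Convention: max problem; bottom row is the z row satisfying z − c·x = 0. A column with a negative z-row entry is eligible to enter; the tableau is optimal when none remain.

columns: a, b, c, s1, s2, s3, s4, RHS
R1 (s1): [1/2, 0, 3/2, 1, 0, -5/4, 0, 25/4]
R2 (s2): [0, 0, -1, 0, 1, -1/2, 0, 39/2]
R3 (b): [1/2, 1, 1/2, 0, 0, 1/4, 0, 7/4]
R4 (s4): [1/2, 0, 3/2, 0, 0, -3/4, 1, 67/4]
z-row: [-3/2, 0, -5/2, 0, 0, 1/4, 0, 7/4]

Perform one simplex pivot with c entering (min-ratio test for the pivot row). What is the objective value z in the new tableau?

21/2

Ratio test on column c — row 1: (25/4)/(3/2) = 25/6; row 2: entry -1 ≤ 0; row 3: (7/4)/(1/2) = 7/2; row 4: (67/4)/(3/2) = 67/6. Minimum is 7/2 at row 3 (b leaves); pivot element 1/2.
Pivot on row 3; the z-row RHS becomes 7/4 − (-5/2)·(7/2) = 21/2.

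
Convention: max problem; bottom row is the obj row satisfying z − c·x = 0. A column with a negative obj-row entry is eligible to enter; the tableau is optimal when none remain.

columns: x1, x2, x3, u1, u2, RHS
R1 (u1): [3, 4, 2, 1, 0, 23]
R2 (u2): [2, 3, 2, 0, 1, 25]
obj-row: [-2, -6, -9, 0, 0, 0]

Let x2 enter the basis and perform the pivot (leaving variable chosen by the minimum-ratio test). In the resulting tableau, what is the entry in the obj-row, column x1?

5/2

Ratio test on column x2 — row 1: 23/4 = 23/4; row 2: 25/3 = 25/3. Minimum is 23/4 at row 1 (u1 leaves); pivot element 4.
Divide row 1 by 4; eliminate column x2 from the other rows.
obj-row update in column x1: -2 − (-6)·(3/4) = 5/2.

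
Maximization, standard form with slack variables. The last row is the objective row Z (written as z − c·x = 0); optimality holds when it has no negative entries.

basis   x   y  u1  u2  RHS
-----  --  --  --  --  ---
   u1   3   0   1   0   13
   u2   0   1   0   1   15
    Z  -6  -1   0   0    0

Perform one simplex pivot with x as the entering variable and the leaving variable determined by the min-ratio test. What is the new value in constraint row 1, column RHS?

13/3

Ratio test on column x — row 1: 13/3 = 13/3; row 2: entry 0 ≤ 0. Minimum is 13/3 at row 1 (u1 leaves); pivot element 3.
Divide row 1 by 3; eliminate column x from the other rows.
In the new row 1, the RHS entry is the old entry divided by the pivot: 13/3 = 13/3.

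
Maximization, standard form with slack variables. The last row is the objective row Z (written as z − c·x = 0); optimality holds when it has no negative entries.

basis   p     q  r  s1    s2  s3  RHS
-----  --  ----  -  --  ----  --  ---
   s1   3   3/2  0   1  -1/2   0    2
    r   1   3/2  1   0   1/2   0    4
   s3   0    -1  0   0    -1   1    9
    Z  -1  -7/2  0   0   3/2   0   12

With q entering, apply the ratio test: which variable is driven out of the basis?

s1

Column q entries and ratios — s1: 2/(3/2) = 4/3; r: 4/(3/2) = 8/3; s3: -1 ≤ 0, skip.
Smallest ratio is 4/3 in the row of s1, so s1 leaves.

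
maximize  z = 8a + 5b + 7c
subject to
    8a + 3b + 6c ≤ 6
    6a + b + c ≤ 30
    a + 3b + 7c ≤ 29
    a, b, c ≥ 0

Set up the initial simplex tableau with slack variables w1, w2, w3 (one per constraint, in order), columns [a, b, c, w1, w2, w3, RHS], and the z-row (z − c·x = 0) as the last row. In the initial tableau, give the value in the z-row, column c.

The z-row carries the negated objective coefficients: the c entry is -7.

-7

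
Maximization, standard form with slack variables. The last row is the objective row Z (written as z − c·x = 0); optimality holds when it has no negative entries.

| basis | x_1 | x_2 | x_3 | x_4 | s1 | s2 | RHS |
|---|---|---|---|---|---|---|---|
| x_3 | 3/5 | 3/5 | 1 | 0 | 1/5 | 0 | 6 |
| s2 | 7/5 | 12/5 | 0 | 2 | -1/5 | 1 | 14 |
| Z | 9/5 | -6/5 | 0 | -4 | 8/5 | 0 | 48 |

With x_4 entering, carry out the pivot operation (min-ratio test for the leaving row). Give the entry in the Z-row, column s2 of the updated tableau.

Ratio test on column x_4 — row 1: entry 0 ≤ 0; row 2: 14/2 = 7. Minimum is 7 at row 2 (s2 leaves); pivot element 2.
Divide row 2 by 2; eliminate column x_4 from the other rows.
Z-row update in column s2: 0 − (-4)·(1/2) = 2.

2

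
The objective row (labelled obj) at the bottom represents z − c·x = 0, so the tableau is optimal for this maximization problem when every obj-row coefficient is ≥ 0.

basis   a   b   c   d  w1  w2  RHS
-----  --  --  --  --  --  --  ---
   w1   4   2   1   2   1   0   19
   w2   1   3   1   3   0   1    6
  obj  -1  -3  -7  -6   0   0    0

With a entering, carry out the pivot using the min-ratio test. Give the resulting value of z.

19/4

Ratio test on column a — row 1: 19/4 = 19/4; row 2: 6/1 = 6. Minimum is 19/4 at row 1 (w1 leaves); pivot element 4.
Pivot on row 1; the obj-row RHS becomes 0 − (-1)·(19/4) = 19/4.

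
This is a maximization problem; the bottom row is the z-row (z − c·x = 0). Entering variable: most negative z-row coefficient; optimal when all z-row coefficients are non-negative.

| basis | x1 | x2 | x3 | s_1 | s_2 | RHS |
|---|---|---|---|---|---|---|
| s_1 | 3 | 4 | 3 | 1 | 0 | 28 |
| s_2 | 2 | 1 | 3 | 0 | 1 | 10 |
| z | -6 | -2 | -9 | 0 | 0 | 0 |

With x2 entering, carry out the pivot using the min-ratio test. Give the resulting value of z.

14

Ratio test on column x2 — row 1: 28/4 = 7; row 2: 10/1 = 10. Minimum is 7 at row 1 (s_1 leaves); pivot element 4.
Pivot on row 1; the z-row RHS becomes 0 − (-2)·7 = 14.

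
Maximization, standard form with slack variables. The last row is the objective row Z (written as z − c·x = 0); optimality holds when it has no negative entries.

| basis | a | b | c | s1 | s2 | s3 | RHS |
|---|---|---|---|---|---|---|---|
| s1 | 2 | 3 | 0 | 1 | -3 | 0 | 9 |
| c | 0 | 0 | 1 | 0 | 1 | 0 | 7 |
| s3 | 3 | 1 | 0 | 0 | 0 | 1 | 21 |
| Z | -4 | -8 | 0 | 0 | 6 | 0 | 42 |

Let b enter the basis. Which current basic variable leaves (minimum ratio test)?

Column b entries and ratios — s1: 9/3 = 3; c: 0 ≤ 0, skip; s3: 21/1 = 21.
Smallest ratio is 3 in the row of s1, so s1 leaves.

s1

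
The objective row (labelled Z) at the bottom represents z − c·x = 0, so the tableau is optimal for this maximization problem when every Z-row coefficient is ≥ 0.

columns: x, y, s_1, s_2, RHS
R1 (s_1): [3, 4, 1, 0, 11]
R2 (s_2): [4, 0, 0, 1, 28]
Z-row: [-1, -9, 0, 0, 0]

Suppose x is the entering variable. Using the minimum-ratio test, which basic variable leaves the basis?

Column x entries and ratios — s_1: 11/3 = 11/3; s_2: 28/4 = 7.
Smallest ratio is 11/3 in the row of s_1, so s_1 leaves.

s_1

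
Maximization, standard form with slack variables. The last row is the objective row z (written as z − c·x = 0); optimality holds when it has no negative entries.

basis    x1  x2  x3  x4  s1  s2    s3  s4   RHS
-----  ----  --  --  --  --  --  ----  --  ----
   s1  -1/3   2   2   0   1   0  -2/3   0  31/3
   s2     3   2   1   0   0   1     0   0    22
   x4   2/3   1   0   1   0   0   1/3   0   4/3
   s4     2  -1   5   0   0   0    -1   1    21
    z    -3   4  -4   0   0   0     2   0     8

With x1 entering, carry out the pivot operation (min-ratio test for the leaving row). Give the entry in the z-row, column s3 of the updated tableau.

7/2

Ratio test on column x1 — row 1: entry -1/3 ≤ 0; row 2: 22/3 = 22/3; row 3: (4/3)/(2/3) = 2; row 4: 21/2 = 21/2. Minimum is 2 at row 3 (x4 leaves); pivot element 2/3.
Divide row 3 by 2/3; eliminate column x1 from the other rows.
z-row update in column s3: 2 − (-3)·(1/2) = 7/2.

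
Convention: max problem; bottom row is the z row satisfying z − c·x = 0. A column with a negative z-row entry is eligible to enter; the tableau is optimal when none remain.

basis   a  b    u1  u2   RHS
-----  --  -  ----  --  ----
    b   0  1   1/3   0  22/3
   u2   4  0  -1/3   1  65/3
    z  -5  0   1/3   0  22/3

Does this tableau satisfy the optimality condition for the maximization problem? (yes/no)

no

The z-row has a negative entry -5 in column a, so it is not optimal.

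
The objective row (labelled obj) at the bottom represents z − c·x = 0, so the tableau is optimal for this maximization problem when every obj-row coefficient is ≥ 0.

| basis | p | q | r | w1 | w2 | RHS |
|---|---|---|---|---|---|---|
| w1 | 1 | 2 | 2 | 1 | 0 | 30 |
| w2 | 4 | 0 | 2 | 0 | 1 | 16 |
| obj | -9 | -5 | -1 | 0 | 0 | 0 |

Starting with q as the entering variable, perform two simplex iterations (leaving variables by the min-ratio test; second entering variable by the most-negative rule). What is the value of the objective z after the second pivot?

101

Ratio test on column q — row 1: 30/2 = 15; row 2: entry 0 ≤ 0. Minimum is 15 at row 1 (w1 leaves); pivot element 2.
Pivot on row 1; the obj-row RHS becomes 0 − (-5)·15 = 75.
Next entering variable (most negative obj-row entry -13/2): p.
Ratio test on column p — row 1: 15/(1/2) = 30; row 2: 16/4 = 4. Minimum is 4 at row 2 (w2 leaves); pivot element 4.
After the second pivot the obj-row RHS is 75 − (-13/2)·4 = 101.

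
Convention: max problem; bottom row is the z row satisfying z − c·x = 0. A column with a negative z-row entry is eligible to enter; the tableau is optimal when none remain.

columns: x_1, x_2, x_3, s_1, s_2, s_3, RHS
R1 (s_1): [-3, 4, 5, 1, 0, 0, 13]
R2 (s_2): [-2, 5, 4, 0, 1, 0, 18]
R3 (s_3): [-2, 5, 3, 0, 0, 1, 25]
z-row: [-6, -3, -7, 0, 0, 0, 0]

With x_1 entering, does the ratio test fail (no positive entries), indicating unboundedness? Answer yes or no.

yes

Every constraint-row entry in column x_1 is ≤ 0, so increasing x_1 is unbounded.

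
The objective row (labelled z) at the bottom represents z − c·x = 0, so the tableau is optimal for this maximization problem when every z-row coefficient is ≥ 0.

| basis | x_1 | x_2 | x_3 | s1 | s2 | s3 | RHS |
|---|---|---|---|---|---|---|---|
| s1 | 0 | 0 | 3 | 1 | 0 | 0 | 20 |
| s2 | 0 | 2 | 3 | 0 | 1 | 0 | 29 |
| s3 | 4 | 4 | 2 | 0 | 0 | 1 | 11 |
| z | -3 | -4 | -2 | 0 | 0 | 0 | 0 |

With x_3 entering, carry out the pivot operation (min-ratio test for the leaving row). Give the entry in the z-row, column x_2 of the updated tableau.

Ratio test on column x_3 — row 1: 20/3 = 20/3; row 2: 29/3 = 29/3; row 3: 11/2 = 11/2. Minimum is 11/2 at row 3 (s3 leaves); pivot element 2.
Divide row 3 by 2; eliminate column x_3 from the other rows.
z-row update in column x_2: -4 − (-2)·2 = 0.

0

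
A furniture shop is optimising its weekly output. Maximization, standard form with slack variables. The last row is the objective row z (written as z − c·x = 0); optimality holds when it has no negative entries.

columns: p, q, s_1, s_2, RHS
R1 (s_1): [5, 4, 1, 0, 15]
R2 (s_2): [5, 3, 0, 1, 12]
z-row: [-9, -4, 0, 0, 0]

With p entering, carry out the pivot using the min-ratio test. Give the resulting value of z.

108/5

Ratio test on column p — row 1: 15/5 = 3; row 2: 12/5 = 12/5. Minimum is 12/5 at row 2 (s_2 leaves); pivot element 5.
Pivot on row 2; the z-row RHS becomes 0 − (-9)·(12/5) = 108/5.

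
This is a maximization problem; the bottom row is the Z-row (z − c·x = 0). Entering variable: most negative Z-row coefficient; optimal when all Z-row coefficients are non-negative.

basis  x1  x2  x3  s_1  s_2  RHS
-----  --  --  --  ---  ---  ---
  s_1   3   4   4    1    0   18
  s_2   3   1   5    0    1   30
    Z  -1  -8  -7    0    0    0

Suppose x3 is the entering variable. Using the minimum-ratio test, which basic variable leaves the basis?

Column x3 entries and ratios — s_1: 18/4 = 9/2; s_2: 30/5 = 6.
Smallest ratio is 9/2 in the row of s_1, so s_1 leaves.

s_1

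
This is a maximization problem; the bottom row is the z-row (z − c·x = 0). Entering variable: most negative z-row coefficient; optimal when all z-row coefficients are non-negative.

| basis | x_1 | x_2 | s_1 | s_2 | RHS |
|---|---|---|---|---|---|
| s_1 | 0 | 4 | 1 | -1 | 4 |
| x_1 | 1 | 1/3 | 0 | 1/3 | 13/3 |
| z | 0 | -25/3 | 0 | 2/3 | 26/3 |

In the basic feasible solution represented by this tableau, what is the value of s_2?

0

s_2 is not in the basis, so in the current basic feasible solution s_2 = 0.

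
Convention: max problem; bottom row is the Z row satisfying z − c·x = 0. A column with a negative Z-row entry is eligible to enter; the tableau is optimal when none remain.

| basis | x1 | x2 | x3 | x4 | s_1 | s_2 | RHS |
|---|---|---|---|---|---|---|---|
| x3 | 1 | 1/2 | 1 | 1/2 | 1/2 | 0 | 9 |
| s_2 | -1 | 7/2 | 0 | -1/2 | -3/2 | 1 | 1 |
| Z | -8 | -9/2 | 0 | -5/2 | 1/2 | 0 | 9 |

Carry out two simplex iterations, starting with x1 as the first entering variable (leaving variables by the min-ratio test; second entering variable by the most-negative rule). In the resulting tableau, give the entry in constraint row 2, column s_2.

1/4

Ratio test on column x1 — row 1: 9/1 = 9; row 2: entry -1 ≤ 0. Minimum is 9 at row 1 (x3 leaves); pivot element 1.
Divide row 1 by 1; eliminate column x1 from the other rows.
Second iteration: most negative Z-row entry is -1/2 in column x2, so x2 enters.
Ratio test on column x2 — row 1: 9/(1/2) = 18; row 2: 10/4 = 5/2. Minimum is 5/2 at row 2 (s_2 leaves); pivot element 4.
Divide row 2 by 4; eliminate column x2 from the other rows.
After both pivots, the entry at constraint row 2, column s_2 is 1/4.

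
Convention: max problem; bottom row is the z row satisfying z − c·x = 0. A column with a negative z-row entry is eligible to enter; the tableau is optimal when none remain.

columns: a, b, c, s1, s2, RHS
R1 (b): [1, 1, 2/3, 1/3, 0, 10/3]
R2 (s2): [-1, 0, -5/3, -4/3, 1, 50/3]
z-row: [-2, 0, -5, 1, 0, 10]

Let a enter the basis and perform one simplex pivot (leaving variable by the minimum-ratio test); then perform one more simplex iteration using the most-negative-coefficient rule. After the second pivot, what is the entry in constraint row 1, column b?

Ratio test on column a — row 1: (10/3)/1 = 10/3; row 2: entry -1 ≤ 0. Minimum is 10/3 at row 1 (b leaves); pivot element 1.
Divide row 1 by 1; eliminate column a from the other rows.
Second iteration: most negative z-row entry is -11/3 in column c, so c enters.
Ratio test on column c — row 1: (10/3)/(2/3) = 5; row 2: entry -1 ≤ 0. Minimum is 5 at row 1 (a leaves); pivot element 2/3.
Divide row 1 by 2/3; eliminate column c from the other rows.
After both pivots, the entry at constraint row 1, column b is 3/2.

3/2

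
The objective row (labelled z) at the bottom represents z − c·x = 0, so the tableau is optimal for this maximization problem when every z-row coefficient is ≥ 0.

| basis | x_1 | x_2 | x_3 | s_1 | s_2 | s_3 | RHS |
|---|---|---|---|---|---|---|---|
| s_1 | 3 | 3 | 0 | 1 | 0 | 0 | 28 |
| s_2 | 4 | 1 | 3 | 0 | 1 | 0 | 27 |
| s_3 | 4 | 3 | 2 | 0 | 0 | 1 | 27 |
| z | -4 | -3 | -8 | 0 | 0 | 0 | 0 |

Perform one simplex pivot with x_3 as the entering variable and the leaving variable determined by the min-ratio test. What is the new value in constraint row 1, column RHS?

Ratio test on column x_3 — row 1: entry 0 ≤ 0; row 2: 27/3 = 9; row 3: 27/2 = 27/2. Minimum is 9 at row 2 (s_2 leaves); pivot element 3.
Divide row 2 by 3; eliminate column x_3 from the other rows.
Row 1 update in column RHS: 28 − 0·9 = 28.

28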